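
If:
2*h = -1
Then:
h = -1/2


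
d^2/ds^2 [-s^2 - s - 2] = -2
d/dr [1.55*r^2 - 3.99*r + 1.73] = 3.1*r - 3.99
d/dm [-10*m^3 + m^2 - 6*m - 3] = -30*m^2 + 2*m - 6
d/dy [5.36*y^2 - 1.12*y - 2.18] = 10.72*y - 1.12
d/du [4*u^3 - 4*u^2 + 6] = 4*u*(3*u - 2)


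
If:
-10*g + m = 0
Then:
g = m/10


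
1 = 1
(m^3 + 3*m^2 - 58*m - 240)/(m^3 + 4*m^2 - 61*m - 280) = (m + 6)/(m + 7)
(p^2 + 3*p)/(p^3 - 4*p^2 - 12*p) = (p + 3)/(p^2 - 4*p - 12)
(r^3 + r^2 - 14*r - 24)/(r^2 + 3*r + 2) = (r^2 - r - 12)/(r + 1)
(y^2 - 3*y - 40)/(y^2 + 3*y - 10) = (y - 8)/(y - 2)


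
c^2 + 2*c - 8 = (c - 2)*(c + 4)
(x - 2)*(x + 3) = x^2 + x - 6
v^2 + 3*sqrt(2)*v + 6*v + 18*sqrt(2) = (v + 6)*(v + 3*sqrt(2))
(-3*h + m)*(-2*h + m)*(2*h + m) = 12*h^3 - 4*h^2*m - 3*h*m^2 + m^3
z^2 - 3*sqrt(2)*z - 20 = (z - 5*sqrt(2))*(z + 2*sqrt(2))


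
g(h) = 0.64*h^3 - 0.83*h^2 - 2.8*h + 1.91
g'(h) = 1.92*h^2 - 1.66*h - 2.8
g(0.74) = -0.36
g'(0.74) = -2.98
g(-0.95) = 3.27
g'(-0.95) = 0.51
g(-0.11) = 2.21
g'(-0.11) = -2.59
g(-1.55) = 1.87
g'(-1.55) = 4.39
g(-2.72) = -9.49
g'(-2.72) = 15.92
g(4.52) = 31.40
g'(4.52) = 28.92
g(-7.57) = -302.09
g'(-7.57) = 119.79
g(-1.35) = 2.60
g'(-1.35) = 2.94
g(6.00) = 93.47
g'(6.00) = 56.36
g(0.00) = 1.91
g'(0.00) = -2.80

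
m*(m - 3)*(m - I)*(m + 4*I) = m^4 - 3*m^3 + 3*I*m^3 + 4*m^2 - 9*I*m^2 - 12*m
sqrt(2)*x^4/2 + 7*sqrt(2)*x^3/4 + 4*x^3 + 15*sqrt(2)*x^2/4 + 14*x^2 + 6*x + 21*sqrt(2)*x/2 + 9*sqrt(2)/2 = (x + 1/2)*(x + 3)*(x + 3*sqrt(2))*(sqrt(2)*x/2 + 1)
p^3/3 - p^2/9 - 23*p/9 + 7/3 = (p/3 + 1)*(p - 7/3)*(p - 1)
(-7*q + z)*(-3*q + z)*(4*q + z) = 84*q^3 - 19*q^2*z - 6*q*z^2 + z^3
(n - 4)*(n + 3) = n^2 - n - 12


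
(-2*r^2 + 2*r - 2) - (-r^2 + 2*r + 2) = -r^2 - 4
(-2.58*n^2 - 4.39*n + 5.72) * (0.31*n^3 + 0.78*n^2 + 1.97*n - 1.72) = -0.7998*n^5 - 3.3733*n^4 - 6.7336*n^3 + 0.250900000000001*n^2 + 18.8192*n - 9.8384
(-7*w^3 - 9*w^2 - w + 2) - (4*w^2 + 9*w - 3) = -7*w^3 - 13*w^2 - 10*w + 5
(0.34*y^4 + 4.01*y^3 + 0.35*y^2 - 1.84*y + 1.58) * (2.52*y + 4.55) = 0.8568*y^5 + 11.6522*y^4 + 19.1275*y^3 - 3.0443*y^2 - 4.3904*y + 7.189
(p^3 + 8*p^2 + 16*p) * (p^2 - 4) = p^5 + 8*p^4 + 12*p^3 - 32*p^2 - 64*p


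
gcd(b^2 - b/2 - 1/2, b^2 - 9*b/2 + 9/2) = 1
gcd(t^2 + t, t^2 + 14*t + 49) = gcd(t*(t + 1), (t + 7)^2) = 1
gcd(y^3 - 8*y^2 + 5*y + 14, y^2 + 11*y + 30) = 1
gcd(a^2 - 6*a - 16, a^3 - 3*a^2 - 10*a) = a + 2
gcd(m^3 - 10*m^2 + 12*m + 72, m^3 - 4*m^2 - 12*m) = m^2 - 4*m - 12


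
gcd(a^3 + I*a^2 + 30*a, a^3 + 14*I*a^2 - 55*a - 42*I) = a + 6*I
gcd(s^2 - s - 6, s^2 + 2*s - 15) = s - 3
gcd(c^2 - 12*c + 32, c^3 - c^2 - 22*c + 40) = c - 4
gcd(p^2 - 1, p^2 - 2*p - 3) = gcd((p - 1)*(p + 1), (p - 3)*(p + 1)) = p + 1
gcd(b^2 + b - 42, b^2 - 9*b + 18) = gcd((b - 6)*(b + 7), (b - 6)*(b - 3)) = b - 6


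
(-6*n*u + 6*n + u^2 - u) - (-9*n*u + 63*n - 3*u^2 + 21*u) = 3*n*u - 57*n + 4*u^2 - 22*u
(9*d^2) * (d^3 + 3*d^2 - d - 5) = 9*d^5 + 27*d^4 - 9*d^3 - 45*d^2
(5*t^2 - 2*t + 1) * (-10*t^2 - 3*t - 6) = -50*t^4 + 5*t^3 - 34*t^2 + 9*t - 6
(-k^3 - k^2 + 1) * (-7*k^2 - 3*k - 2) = 7*k^5 + 10*k^4 + 5*k^3 - 5*k^2 - 3*k - 2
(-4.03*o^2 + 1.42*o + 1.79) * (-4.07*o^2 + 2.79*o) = 16.4021*o^4 - 17.0231*o^3 - 3.3235*o^2 + 4.9941*o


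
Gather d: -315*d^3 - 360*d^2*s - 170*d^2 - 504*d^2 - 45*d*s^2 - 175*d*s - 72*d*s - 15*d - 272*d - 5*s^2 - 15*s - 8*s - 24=-315*d^3 + d^2*(-360*s - 674) + d*(-45*s^2 - 247*s - 287) - 5*s^2 - 23*s - 24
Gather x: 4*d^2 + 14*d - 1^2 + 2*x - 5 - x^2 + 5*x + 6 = 4*d^2 + 14*d - x^2 + 7*x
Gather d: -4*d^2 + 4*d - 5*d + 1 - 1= -4*d^2 - d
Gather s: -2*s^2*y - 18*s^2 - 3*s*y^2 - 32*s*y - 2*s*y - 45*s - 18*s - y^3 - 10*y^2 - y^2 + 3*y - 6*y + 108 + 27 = s^2*(-2*y - 18) + s*(-3*y^2 - 34*y - 63) - y^3 - 11*y^2 - 3*y + 135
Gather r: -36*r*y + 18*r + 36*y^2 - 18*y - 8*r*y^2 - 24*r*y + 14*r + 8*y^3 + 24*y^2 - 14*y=r*(-8*y^2 - 60*y + 32) + 8*y^3 + 60*y^2 - 32*y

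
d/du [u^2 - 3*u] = 2*u - 3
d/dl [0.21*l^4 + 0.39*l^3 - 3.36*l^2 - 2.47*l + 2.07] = 0.84*l^3 + 1.17*l^2 - 6.72*l - 2.47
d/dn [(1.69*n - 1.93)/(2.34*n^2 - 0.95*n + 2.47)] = (-3.9546*n^2 + 9.0324*n + 2.3408)/(5.4756*n^4 - 4.446*n^3 + 12.4621*n^2 - 4.693*n + 6.1009)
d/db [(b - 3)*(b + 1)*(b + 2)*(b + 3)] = 4*b^3 + 9*b^2 - 14*b - 27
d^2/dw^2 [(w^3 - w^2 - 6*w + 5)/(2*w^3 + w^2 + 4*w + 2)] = 6*(-2*w^6 - 32*w^5 + 28*w^4 + 56*w^3 + 103*w^2 + 16*w + 38)/(8*w^9 + 12*w^8 + 54*w^7 + 73*w^6 + 132*w^5 + 150*w^4 + 136*w^3 + 108*w^2 + 48*w + 8)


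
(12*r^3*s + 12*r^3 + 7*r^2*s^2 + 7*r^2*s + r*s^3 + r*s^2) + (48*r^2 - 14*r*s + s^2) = 12*r^3*s + 12*r^3 + 7*r^2*s^2 + 7*r^2*s + 48*r^2 + r*s^3 + r*s^2 - 14*r*s + s^2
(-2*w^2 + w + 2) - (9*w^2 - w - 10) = -11*w^2 + 2*w + 12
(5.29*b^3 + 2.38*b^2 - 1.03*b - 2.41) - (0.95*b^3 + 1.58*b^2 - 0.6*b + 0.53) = 4.34*b^3 + 0.8*b^2 - 0.43*b - 2.94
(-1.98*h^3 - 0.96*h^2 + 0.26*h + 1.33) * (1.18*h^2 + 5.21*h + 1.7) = -2.3364*h^5 - 11.4486*h^4 - 8.0608*h^3 + 1.292*h^2 + 7.3713*h + 2.261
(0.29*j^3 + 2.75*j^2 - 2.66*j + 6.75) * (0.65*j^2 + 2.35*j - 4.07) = 0.1885*j^5 + 2.469*j^4 + 3.5532*j^3 - 13.056*j^2 + 26.6887*j - 27.4725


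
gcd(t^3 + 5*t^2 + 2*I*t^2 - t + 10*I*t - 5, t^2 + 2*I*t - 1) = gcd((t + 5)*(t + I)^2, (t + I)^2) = t^2 + 2*I*t - 1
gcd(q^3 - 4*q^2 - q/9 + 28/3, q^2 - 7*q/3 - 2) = q - 3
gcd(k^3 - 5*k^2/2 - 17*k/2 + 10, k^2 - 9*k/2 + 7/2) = k - 1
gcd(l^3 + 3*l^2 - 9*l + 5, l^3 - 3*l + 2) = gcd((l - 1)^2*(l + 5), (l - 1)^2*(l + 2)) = l^2 - 2*l + 1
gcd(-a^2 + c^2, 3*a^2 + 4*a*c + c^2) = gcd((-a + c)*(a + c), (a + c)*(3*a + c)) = a + c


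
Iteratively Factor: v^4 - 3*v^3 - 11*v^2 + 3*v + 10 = (v - 5)*(v^3 + 2*v^2 - v - 2) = (v - 5)*(v + 1)*(v^2 + v - 2) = (v - 5)*(v - 1)*(v + 1)*(v + 2)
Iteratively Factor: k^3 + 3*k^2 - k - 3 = (k - 1)*(k^2 + 4*k + 3) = (k - 1)*(k + 3)*(k + 1)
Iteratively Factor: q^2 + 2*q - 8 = (q + 4)*(q - 2)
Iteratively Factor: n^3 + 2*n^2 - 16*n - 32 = (n + 4)*(n^2 - 2*n - 8) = (n - 4)*(n + 4)*(n + 2)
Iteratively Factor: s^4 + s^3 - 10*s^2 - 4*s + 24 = (s - 2)*(s^3 + 3*s^2 - 4*s - 12) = (s - 2)*(s + 3)*(s^2 - 4) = (s - 2)^2*(s + 3)*(s + 2)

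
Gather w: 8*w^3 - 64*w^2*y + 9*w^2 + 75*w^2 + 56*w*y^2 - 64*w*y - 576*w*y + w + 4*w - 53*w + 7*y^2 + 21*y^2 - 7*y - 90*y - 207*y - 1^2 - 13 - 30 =8*w^3 + w^2*(84 - 64*y) + w*(56*y^2 - 640*y - 48) + 28*y^2 - 304*y - 44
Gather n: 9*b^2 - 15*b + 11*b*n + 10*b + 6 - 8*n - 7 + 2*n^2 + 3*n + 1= 9*b^2 - 5*b + 2*n^2 + n*(11*b - 5)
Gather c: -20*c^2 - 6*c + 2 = -20*c^2 - 6*c + 2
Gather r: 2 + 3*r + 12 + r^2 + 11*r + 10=r^2 + 14*r + 24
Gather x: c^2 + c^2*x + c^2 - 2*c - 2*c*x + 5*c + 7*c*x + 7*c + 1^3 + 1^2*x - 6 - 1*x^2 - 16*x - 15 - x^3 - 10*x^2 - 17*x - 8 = 2*c^2 + 10*c - x^3 - 11*x^2 + x*(c^2 + 5*c - 32) - 28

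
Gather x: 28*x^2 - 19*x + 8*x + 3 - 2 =28*x^2 - 11*x + 1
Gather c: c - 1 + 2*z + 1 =c + 2*z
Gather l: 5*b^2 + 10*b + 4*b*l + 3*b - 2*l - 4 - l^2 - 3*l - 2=5*b^2 + 13*b - l^2 + l*(4*b - 5) - 6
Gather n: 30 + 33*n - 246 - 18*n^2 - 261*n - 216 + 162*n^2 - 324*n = 144*n^2 - 552*n - 432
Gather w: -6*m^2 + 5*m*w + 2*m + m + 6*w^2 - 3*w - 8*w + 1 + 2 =-6*m^2 + 3*m + 6*w^2 + w*(5*m - 11) + 3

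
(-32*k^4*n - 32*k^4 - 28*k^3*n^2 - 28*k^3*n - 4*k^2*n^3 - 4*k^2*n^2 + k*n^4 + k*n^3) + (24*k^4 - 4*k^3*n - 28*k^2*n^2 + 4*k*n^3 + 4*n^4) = -32*k^4*n - 8*k^4 - 28*k^3*n^2 - 32*k^3*n - 4*k^2*n^3 - 32*k^2*n^2 + k*n^4 + 5*k*n^3 + 4*n^4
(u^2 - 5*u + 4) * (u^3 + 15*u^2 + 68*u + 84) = u^5 + 10*u^4 - 3*u^3 - 196*u^2 - 148*u + 336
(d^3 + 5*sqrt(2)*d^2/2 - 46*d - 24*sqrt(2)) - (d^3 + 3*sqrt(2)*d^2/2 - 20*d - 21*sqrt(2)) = sqrt(2)*d^2 - 26*d - 3*sqrt(2)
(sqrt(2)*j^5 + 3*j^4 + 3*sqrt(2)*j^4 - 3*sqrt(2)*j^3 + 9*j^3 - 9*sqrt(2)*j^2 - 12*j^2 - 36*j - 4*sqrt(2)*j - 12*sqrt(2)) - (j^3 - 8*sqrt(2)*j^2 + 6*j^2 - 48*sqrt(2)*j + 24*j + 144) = sqrt(2)*j^5 + 3*j^4 + 3*sqrt(2)*j^4 - 3*sqrt(2)*j^3 + 8*j^3 - 18*j^2 - sqrt(2)*j^2 - 60*j + 44*sqrt(2)*j - 144 - 12*sqrt(2)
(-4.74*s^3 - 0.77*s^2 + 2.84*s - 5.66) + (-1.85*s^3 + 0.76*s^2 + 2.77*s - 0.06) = -6.59*s^3 - 0.01*s^2 + 5.61*s - 5.72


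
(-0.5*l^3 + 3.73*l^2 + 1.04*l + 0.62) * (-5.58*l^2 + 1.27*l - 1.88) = 2.79*l^5 - 21.4484*l^4 - 0.126100000000001*l^3 - 9.1512*l^2 - 1.1678*l - 1.1656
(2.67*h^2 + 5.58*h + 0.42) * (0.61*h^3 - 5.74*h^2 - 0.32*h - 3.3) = 1.6287*h^5 - 11.922*h^4 - 32.6274*h^3 - 13.0074*h^2 - 18.5484*h - 1.386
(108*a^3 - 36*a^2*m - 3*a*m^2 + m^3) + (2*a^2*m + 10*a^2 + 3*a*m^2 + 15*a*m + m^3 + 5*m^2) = 108*a^3 - 34*a^2*m + 10*a^2 + 15*a*m + 2*m^3 + 5*m^2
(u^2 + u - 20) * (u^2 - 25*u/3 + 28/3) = u^4 - 22*u^3/3 - 19*u^2 + 176*u - 560/3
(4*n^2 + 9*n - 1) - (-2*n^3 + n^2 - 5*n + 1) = 2*n^3 + 3*n^2 + 14*n - 2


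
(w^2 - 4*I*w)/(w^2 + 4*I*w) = (w - 4*I)/(w + 4*I)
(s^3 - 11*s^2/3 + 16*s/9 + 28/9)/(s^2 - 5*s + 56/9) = (3*s^2 - 4*s - 4)/(3*s - 8)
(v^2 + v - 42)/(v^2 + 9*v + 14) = (v - 6)/(v + 2)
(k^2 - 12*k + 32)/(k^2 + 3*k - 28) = (k - 8)/(k + 7)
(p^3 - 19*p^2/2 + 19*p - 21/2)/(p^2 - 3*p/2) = p - 8 + 7/p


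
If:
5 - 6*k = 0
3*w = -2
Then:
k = 5/6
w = -2/3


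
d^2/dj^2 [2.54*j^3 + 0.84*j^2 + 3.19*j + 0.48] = 15.24*j + 1.68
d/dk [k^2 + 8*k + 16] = 2*k + 8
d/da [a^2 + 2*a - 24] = 2*a + 2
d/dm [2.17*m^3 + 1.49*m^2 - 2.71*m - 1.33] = 6.51*m^2 + 2.98*m - 2.71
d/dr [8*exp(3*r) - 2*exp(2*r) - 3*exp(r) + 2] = (24*exp(2*r) - 4*exp(r) - 3)*exp(r)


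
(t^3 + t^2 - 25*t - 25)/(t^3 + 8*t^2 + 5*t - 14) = (t^3 + t^2 - 25*t - 25)/(t^3 + 8*t^2 + 5*t - 14)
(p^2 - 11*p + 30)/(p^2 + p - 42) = (p - 5)/(p + 7)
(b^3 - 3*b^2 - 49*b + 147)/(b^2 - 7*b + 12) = (b^2 - 49)/(b - 4)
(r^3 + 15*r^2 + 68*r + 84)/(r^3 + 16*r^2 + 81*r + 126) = (r + 2)/(r + 3)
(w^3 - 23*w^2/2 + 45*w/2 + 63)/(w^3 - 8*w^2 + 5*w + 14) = (w^2 - 9*w/2 - 9)/(w^2 - w - 2)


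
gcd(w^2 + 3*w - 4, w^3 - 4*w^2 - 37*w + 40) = w - 1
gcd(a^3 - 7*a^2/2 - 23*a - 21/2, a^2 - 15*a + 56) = a - 7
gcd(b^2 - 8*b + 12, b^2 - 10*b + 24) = b - 6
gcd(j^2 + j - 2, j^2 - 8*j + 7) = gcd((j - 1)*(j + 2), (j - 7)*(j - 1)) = j - 1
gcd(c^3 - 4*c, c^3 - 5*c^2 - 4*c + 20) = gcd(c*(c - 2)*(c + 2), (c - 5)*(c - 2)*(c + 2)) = c^2 - 4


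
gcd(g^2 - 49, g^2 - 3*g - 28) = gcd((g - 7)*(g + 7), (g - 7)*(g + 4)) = g - 7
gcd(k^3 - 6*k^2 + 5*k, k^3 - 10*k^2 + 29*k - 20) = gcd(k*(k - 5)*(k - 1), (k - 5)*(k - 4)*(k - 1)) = k^2 - 6*k + 5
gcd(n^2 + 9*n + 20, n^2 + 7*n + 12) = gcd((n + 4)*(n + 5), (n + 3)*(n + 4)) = n + 4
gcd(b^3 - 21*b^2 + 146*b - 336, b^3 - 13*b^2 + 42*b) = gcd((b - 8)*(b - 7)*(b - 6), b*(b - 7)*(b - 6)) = b^2 - 13*b + 42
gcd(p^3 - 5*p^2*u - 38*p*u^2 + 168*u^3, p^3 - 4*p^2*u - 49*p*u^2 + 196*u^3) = p^2 - 11*p*u + 28*u^2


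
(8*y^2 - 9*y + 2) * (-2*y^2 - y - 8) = -16*y^4 + 10*y^3 - 59*y^2 + 70*y - 16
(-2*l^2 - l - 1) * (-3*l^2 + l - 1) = 6*l^4 + l^3 + 4*l^2 + 1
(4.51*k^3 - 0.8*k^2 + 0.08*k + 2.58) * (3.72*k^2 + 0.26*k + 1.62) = 16.7772*k^5 - 1.8034*k^4 + 7.3958*k^3 + 8.3224*k^2 + 0.8004*k + 4.1796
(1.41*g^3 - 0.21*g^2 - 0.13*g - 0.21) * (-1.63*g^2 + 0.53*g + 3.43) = -2.2983*g^5 + 1.0896*g^4 + 4.9369*g^3 - 0.4469*g^2 - 0.5572*g - 0.7203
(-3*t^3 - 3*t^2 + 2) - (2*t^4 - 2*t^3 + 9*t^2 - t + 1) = -2*t^4 - t^3 - 12*t^2 + t + 1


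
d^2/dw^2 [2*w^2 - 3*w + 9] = 4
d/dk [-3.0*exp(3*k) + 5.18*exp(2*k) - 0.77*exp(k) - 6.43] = (-9.0*exp(2*k) + 10.36*exp(k) - 0.77)*exp(k)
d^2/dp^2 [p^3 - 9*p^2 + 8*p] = 6*p - 18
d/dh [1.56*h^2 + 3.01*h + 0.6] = 3.12*h + 3.01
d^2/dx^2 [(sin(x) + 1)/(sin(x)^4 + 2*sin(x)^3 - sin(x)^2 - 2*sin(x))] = (-9*sin(x)^2 - 20*sin(x) - 8 + 14/sin(x) + 4/sin(x)^2 - 8/sin(x)^3)/((sin(x) - 1)^2*(sin(x) + 2)^3)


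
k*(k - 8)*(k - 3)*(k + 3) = k^4 - 8*k^3 - 9*k^2 + 72*k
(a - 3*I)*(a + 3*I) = a^2 + 9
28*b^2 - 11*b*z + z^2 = (-7*b + z)*(-4*b + z)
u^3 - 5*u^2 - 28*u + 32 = (u - 8)*(u - 1)*(u + 4)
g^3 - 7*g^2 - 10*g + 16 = (g - 8)*(g - 1)*(g + 2)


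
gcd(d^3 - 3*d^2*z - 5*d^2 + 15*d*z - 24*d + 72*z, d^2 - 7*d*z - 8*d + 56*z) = d - 8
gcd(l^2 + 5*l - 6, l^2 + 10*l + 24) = l + 6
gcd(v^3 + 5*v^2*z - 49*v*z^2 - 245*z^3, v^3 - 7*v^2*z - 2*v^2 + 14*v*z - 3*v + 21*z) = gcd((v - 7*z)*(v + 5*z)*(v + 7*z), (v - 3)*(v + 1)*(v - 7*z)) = -v + 7*z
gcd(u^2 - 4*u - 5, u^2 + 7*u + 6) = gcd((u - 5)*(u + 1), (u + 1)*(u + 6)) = u + 1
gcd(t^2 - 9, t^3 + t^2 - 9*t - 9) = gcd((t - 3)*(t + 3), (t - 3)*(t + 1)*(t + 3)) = t^2 - 9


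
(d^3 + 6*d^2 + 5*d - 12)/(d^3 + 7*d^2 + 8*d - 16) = (d + 3)/(d + 4)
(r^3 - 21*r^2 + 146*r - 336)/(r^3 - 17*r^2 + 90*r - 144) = (r - 7)/(r - 3)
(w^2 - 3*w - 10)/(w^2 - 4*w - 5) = (w + 2)/(w + 1)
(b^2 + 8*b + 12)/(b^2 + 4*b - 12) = (b + 2)/(b - 2)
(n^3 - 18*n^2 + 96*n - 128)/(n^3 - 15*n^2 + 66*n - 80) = (n - 8)/(n - 5)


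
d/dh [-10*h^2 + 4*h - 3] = 4 - 20*h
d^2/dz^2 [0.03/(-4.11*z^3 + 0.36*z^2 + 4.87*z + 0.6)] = ((0.7398*z - 0.0216)*(-4.11*z^3 + 0.36*z^2 + 4.87*z + 0.6) + 0.03*(-24.66*z^2 + 1.44*z + 9.74)*(-12.33*z^2 + 0.72*z + 4.87))/(-4.11*z^3 + 0.36*z^2 + 4.87*z + 0.6)^3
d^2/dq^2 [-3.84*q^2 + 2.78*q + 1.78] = -7.68000000000000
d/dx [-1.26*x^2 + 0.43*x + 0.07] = 0.43 - 2.52*x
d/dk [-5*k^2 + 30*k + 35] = 30 - 10*k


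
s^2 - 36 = (s - 6)*(s + 6)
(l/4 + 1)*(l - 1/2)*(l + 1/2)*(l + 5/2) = l^4/4 + 13*l^3/8 + 39*l^2/16 - 13*l/32 - 5/8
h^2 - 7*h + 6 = (h - 6)*(h - 1)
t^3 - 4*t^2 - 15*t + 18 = (t - 6)*(t - 1)*(t + 3)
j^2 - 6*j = j*(j - 6)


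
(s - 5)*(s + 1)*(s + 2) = s^3 - 2*s^2 - 13*s - 10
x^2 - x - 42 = (x - 7)*(x + 6)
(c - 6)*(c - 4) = c^2 - 10*c + 24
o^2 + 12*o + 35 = (o + 5)*(o + 7)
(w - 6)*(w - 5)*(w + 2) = w^3 - 9*w^2 + 8*w + 60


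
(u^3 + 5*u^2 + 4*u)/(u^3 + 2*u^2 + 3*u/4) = 4*(u^2 + 5*u + 4)/(4*u^2 + 8*u + 3)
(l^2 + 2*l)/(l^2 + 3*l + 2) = l/(l + 1)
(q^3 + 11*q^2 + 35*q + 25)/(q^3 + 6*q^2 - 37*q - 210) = (q^2 + 6*q + 5)/(q^2 + q - 42)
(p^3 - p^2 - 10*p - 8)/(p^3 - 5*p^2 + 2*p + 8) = (p + 2)/(p - 2)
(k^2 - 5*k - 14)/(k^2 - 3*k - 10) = (k - 7)/(k - 5)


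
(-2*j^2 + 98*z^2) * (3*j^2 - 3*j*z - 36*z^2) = -6*j^4 + 6*j^3*z + 366*j^2*z^2 - 294*j*z^3 - 3528*z^4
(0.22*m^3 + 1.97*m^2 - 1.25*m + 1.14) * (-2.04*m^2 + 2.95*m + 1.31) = -0.4488*m^5 - 3.3698*m^4 + 8.6497*m^3 - 3.4324*m^2 + 1.7255*m + 1.4934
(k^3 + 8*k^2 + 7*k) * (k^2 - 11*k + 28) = k^5 - 3*k^4 - 53*k^3 + 147*k^2 + 196*k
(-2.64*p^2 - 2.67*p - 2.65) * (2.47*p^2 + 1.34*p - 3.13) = -6.5208*p^4 - 10.1325*p^3 - 1.8601*p^2 + 4.8061*p + 8.2945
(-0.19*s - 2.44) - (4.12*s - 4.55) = 2.11 - 4.31*s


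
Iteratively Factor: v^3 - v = (v)*(v^2 - 1) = v*(v + 1)*(v - 1)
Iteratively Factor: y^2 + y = (y)*(y + 1)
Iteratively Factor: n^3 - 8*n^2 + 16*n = (n)*(n^2 - 8*n + 16) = n*(n - 4)*(n - 4)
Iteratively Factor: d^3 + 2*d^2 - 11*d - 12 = (d + 1)*(d^2 + d - 12) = (d + 1)*(d + 4)*(d - 3)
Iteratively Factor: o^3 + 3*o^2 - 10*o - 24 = (o + 2)*(o^2 + o - 12) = (o - 3)*(o + 2)*(o + 4)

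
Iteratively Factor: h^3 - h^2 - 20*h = (h - 5)*(h^2 + 4*h) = h*(h - 5)*(h + 4)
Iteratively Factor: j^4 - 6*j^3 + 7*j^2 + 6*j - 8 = (j + 1)*(j^3 - 7*j^2 + 14*j - 8) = (j - 2)*(j + 1)*(j^2 - 5*j + 4) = (j - 4)*(j - 2)*(j + 1)*(j - 1)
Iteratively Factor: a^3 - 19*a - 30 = (a + 2)*(a^2 - 2*a - 15) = (a - 5)*(a + 2)*(a + 3)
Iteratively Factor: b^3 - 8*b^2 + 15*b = (b - 3)*(b^2 - 5*b) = b*(b - 3)*(b - 5)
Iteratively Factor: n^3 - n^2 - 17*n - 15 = (n + 1)*(n^2 - 2*n - 15) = (n - 5)*(n + 1)*(n + 3)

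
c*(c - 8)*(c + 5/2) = c^3 - 11*c^2/2 - 20*c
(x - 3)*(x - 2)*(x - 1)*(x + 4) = x^4 - 2*x^3 - 13*x^2 + 38*x - 24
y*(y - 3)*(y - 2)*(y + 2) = y^4 - 3*y^3 - 4*y^2 + 12*y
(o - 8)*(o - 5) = o^2 - 13*o + 40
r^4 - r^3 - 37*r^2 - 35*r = r*(r - 7)*(r + 1)*(r + 5)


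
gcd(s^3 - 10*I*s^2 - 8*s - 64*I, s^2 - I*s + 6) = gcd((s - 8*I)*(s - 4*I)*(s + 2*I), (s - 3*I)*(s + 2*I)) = s + 2*I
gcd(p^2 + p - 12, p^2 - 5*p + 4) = 1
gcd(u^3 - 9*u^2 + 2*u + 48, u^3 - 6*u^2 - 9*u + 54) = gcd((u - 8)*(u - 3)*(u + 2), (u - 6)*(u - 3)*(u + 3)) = u - 3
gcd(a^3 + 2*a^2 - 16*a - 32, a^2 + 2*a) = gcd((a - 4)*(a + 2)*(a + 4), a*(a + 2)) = a + 2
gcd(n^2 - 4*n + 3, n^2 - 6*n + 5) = n - 1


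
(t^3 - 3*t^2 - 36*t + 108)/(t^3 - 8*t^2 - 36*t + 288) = (t - 3)/(t - 8)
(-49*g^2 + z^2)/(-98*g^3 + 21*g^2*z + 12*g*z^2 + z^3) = (-7*g + z)/(-14*g^2 + 5*g*z + z^2)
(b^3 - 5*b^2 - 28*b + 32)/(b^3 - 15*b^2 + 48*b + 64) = (b^2 + 3*b - 4)/(b^2 - 7*b - 8)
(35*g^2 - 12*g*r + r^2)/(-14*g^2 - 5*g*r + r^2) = (-5*g + r)/(2*g + r)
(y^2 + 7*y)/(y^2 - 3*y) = (y + 7)/(y - 3)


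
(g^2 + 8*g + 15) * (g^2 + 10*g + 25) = g^4 + 18*g^3 + 120*g^2 + 350*g + 375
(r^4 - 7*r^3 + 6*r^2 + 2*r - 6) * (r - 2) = r^5 - 9*r^4 + 20*r^3 - 10*r^2 - 10*r + 12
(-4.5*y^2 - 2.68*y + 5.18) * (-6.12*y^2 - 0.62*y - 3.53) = 27.54*y^4 + 19.1916*y^3 - 14.155*y^2 + 6.2488*y - 18.2854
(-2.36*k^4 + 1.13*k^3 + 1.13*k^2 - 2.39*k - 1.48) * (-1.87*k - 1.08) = 4.4132*k^5 + 0.4357*k^4 - 3.3335*k^3 + 3.2489*k^2 + 5.3488*k + 1.5984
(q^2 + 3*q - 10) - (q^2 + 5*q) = -2*q - 10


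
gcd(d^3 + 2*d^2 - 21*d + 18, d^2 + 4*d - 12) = d + 6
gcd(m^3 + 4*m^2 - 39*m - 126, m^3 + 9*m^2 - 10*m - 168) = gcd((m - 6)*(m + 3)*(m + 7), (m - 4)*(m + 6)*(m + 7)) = m + 7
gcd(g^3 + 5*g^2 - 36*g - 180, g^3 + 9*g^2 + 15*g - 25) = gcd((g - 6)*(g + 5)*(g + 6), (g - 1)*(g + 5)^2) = g + 5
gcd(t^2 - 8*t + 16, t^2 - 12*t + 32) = t - 4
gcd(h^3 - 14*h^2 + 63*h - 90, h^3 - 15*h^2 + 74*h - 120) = h^2 - 11*h + 30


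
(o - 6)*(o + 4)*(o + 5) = o^3 + 3*o^2 - 34*o - 120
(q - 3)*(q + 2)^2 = q^3 + q^2 - 8*q - 12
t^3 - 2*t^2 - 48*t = t*(t - 8)*(t + 6)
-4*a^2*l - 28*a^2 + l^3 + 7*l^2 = (-2*a + l)*(2*a + l)*(l + 7)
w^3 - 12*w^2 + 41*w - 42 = (w - 7)*(w - 3)*(w - 2)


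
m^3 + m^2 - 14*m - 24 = (m - 4)*(m + 2)*(m + 3)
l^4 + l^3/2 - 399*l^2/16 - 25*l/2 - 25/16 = (l - 5)*(l + 1/4)^2*(l + 5)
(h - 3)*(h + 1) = h^2 - 2*h - 3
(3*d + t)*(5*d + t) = 15*d^2 + 8*d*t + t^2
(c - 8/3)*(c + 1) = c^2 - 5*c/3 - 8/3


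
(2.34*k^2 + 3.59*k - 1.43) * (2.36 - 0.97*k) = -2.2698*k^3 + 2.0401*k^2 + 9.8595*k - 3.3748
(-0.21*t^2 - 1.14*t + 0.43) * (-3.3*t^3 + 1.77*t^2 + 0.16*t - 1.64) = 0.693*t^5 + 3.3903*t^4 - 3.4704*t^3 + 0.9231*t^2 + 1.9384*t - 0.7052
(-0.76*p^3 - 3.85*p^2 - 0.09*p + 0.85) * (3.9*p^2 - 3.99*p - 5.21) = -2.964*p^5 - 11.9826*p^4 + 18.9701*p^3 + 23.7326*p^2 - 2.9226*p - 4.4285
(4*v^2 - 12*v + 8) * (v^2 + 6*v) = 4*v^4 + 12*v^3 - 64*v^2 + 48*v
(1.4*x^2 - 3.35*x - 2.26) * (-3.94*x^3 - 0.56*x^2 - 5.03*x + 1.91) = -5.516*x^5 + 12.415*x^4 + 3.7384*x^3 + 20.7901*x^2 + 4.9693*x - 4.3166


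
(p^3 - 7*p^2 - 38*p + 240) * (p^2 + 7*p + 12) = p^5 - 75*p^3 - 110*p^2 + 1224*p + 2880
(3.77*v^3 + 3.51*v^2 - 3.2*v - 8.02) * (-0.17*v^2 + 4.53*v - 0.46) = -0.6409*v^5 + 16.4814*v^4 + 14.7101*v^3 - 14.7472*v^2 - 34.8586*v + 3.6892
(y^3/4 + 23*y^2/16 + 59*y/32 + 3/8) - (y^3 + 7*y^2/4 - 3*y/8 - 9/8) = -3*y^3/4 - 5*y^2/16 + 71*y/32 + 3/2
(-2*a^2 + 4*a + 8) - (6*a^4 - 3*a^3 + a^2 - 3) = -6*a^4 + 3*a^3 - 3*a^2 + 4*a + 11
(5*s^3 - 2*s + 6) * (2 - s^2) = -5*s^5 + 12*s^3 - 6*s^2 - 4*s + 12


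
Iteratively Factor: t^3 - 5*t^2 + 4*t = (t - 4)*(t^2 - t) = (t - 4)*(t - 1)*(t)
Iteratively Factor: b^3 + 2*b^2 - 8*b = (b - 2)*(b^2 + 4*b) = (b - 2)*(b + 4)*(b)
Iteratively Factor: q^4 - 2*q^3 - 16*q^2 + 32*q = (q + 4)*(q^3 - 6*q^2 + 8*q) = (q - 2)*(q + 4)*(q^2 - 4*q) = q*(q - 2)*(q + 4)*(q - 4)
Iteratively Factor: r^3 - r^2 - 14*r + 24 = (r - 3)*(r^2 + 2*r - 8) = (r - 3)*(r + 4)*(r - 2)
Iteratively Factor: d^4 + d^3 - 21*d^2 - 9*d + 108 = (d - 3)*(d^3 + 4*d^2 - 9*d - 36) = (d - 3)*(d + 3)*(d^2 + d - 12) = (d - 3)*(d + 3)*(d + 4)*(d - 3)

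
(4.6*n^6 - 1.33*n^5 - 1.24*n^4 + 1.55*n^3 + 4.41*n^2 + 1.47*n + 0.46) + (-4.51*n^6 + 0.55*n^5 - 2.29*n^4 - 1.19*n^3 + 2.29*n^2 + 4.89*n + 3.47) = 0.0899999999999999*n^6 - 0.78*n^5 - 3.53*n^4 + 0.36*n^3 + 6.7*n^2 + 6.36*n + 3.93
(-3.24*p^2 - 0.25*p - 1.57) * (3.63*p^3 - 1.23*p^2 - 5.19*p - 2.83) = -11.7612*p^5 + 3.0777*p^4 + 11.424*p^3 + 12.3978*p^2 + 8.8558*p + 4.4431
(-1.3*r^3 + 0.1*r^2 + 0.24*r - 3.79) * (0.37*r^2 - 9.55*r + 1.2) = -0.481*r^5 + 12.452*r^4 - 2.4262*r^3 - 3.5743*r^2 + 36.4825*r - 4.548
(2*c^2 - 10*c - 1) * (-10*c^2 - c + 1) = -20*c^4 + 98*c^3 + 22*c^2 - 9*c - 1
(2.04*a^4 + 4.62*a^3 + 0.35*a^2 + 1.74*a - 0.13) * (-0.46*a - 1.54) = -0.9384*a^5 - 5.2668*a^4 - 7.2758*a^3 - 1.3394*a^2 - 2.6198*a + 0.2002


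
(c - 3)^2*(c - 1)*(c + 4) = c^4 - 3*c^3 - 13*c^2 + 51*c - 36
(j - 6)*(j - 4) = j^2 - 10*j + 24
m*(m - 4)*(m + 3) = m^3 - m^2 - 12*m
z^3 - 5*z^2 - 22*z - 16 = (z - 8)*(z + 1)*(z + 2)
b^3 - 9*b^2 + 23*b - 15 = (b - 5)*(b - 3)*(b - 1)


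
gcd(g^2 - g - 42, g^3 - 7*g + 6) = 1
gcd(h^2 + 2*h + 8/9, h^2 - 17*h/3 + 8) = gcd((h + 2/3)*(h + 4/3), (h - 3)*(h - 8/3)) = 1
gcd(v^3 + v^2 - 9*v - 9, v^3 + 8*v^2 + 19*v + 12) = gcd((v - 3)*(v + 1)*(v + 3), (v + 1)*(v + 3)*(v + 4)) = v^2 + 4*v + 3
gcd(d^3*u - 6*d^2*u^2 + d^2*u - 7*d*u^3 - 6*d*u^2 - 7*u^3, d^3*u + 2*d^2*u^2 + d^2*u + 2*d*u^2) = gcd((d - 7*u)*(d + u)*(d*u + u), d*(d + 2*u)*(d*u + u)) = d*u + u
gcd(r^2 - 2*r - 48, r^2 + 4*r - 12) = r + 6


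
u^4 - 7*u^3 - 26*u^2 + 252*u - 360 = (u - 6)*(u - 5)*(u - 2)*(u + 6)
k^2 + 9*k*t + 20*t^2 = (k + 4*t)*(k + 5*t)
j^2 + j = j*(j + 1)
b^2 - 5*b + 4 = (b - 4)*(b - 1)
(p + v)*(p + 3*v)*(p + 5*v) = p^3 + 9*p^2*v + 23*p*v^2 + 15*v^3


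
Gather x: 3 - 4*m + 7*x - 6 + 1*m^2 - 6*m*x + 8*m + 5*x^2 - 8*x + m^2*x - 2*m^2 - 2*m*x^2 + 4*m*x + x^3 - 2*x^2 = -m^2 + 4*m + x^3 + x^2*(3 - 2*m) + x*(m^2 - 2*m - 1) - 3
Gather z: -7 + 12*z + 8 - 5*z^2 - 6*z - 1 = -5*z^2 + 6*z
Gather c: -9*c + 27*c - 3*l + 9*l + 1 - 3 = 18*c + 6*l - 2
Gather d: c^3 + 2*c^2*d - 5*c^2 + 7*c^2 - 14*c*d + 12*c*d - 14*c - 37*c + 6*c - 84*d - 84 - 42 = c^3 + 2*c^2 - 45*c + d*(2*c^2 - 2*c - 84) - 126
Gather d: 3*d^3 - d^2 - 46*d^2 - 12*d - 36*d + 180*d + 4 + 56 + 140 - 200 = 3*d^3 - 47*d^2 + 132*d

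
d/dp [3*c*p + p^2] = 3*c + 2*p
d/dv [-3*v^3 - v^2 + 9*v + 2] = -9*v^2 - 2*v + 9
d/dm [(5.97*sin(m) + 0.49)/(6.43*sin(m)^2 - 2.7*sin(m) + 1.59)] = (-38.3871*sin(m)^2 - 6.3014*sin(m) + 10.8153)*cos(m)/(41.3449*sin(m)^4 - 34.722*sin(m)^3 + 27.7374*sin(m)^2 - 8.586*sin(m) + 2.5281)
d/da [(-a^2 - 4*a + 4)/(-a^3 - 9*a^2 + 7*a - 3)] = (-a^4 - 8*a^3 - 31*a^2 + 78*a - 16)/(a^6 + 18*a^5 + 67*a^4 - 120*a^3 + 103*a^2 - 42*a + 9)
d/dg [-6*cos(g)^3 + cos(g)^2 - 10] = 2*(9*cos(g) - 1)*sin(g)*cos(g)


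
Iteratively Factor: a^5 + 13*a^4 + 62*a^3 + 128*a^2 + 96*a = (a + 4)*(a^4 + 9*a^3 + 26*a^2 + 24*a) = (a + 2)*(a + 4)*(a^3 + 7*a^2 + 12*a) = (a + 2)*(a + 4)^2*(a^2 + 3*a) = (a + 2)*(a + 3)*(a + 4)^2*(a)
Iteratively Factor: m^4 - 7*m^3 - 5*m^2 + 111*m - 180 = (m - 3)*(m^3 - 4*m^2 - 17*m + 60) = (m - 3)*(m + 4)*(m^2 - 8*m + 15) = (m - 5)*(m - 3)*(m + 4)*(m - 3)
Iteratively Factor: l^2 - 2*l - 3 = (l + 1)*(l - 3)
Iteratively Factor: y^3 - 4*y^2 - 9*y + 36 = (y - 3)*(y^2 - y - 12) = (y - 3)*(y + 3)*(y - 4)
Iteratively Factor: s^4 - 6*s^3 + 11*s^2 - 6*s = (s - 3)*(s^3 - 3*s^2 + 2*s) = (s - 3)*(s - 2)*(s^2 - s) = s*(s - 3)*(s - 2)*(s - 1)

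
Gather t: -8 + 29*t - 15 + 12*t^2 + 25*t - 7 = 12*t^2 + 54*t - 30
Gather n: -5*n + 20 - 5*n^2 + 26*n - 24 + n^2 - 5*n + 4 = -4*n^2 + 16*n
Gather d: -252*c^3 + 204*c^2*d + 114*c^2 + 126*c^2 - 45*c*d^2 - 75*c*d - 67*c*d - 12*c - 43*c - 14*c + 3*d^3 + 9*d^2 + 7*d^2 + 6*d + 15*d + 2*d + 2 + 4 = -252*c^3 + 240*c^2 - 69*c + 3*d^3 + d^2*(16 - 45*c) + d*(204*c^2 - 142*c + 23) + 6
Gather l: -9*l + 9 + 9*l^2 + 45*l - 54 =9*l^2 + 36*l - 45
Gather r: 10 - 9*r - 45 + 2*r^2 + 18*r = 2*r^2 + 9*r - 35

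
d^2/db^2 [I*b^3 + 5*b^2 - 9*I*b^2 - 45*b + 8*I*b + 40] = 6*I*b + 10 - 18*I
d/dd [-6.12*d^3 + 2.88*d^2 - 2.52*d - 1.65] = -18.36*d^2 + 5.76*d - 2.52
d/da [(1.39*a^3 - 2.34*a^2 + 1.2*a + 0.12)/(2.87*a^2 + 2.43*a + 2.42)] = (3.9893*a^4 + 6.7554*a^3 + 0.961199999999999*a^2 - 12.0144*a + 2.6124)/(8.2369*a^4 + 13.9482*a^3 + 19.7957*a^2 + 11.7612*a + 5.8564)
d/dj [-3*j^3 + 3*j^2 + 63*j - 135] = -9*j^2 + 6*j + 63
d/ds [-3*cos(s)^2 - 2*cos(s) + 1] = 2*(3*cos(s) + 1)*sin(s)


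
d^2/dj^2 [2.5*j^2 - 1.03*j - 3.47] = 5.00000000000000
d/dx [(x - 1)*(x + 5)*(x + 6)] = 3*x^2 + 20*x + 19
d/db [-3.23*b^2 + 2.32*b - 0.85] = 2.32 - 6.46*b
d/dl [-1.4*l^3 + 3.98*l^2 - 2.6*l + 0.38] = -4.2*l^2 + 7.96*l - 2.6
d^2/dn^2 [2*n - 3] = 0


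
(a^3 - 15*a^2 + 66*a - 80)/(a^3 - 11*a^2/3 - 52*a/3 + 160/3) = 3*(a^2 - 10*a + 16)/(3*a^2 + 4*a - 32)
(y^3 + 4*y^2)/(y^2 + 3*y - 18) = y^2*(y + 4)/(y^2 + 3*y - 18)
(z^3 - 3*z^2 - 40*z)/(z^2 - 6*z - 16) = z*(z + 5)/(z + 2)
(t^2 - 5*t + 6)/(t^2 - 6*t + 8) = (t - 3)/(t - 4)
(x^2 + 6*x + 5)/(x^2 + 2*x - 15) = (x + 1)/(x - 3)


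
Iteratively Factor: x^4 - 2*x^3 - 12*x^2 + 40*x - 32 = (x - 2)*(x^3 - 12*x + 16) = (x - 2)^2*(x^2 + 2*x - 8) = (x - 2)^3*(x + 4)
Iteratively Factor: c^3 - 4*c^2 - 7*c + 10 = (c - 1)*(c^2 - 3*c - 10) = (c - 1)*(c + 2)*(c - 5)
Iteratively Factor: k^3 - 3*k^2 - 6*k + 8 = (k + 2)*(k^2 - 5*k + 4) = (k - 1)*(k + 2)*(k - 4)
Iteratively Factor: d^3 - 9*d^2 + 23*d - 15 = (d - 5)*(d^2 - 4*d + 3) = (d - 5)*(d - 1)*(d - 3)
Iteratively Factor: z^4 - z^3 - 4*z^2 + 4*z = (z)*(z^3 - z^2 - 4*z + 4) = z*(z - 2)*(z^2 + z - 2) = z*(z - 2)*(z - 1)*(z + 2)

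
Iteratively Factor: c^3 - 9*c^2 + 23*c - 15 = (c - 3)*(c^2 - 6*c + 5) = (c - 5)*(c - 3)*(c - 1)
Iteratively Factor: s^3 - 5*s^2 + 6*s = (s - 3)*(s^2 - 2*s) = (s - 3)*(s - 2)*(s)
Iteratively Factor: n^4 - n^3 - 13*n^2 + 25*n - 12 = (n + 4)*(n^3 - 5*n^2 + 7*n - 3) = (n - 1)*(n + 4)*(n^2 - 4*n + 3) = (n - 3)*(n - 1)*(n + 4)*(n - 1)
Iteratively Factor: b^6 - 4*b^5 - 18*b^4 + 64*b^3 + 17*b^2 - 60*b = (b + 4)*(b^5 - 8*b^4 + 14*b^3 + 8*b^2 - 15*b) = (b - 5)*(b + 4)*(b^4 - 3*b^3 - b^2 + 3*b) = b*(b - 5)*(b + 4)*(b^3 - 3*b^2 - b + 3) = b*(b - 5)*(b - 3)*(b + 4)*(b^2 - 1) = b*(b - 5)*(b - 3)*(b - 1)*(b + 4)*(b + 1)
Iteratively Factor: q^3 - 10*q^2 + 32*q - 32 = (q - 4)*(q^2 - 6*q + 8) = (q - 4)*(q - 2)*(q - 4)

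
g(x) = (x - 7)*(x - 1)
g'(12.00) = 16.00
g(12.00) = 55.00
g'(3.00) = -2.00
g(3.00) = -8.00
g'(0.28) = -7.44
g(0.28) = 4.84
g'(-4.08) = -16.16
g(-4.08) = 56.29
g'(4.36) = 0.72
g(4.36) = -8.87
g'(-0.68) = -9.36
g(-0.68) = 12.90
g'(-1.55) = -11.10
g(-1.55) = 21.80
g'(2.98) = -2.04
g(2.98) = -7.96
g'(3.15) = -1.70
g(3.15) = -8.28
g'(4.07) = 0.14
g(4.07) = -9.00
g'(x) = 2*x - 8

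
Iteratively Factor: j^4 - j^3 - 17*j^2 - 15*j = (j + 3)*(j^3 - 4*j^2 - 5*j) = j*(j + 3)*(j^2 - 4*j - 5) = j*(j - 5)*(j + 3)*(j + 1)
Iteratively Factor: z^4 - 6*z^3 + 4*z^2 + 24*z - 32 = (z - 2)*(z^3 - 4*z^2 - 4*z + 16) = (z - 4)*(z - 2)*(z^2 - 4) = (z - 4)*(z - 2)*(z + 2)*(z - 2)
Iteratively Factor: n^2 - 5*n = (n - 5)*(n)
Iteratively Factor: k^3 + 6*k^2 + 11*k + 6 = (k + 1)*(k^2 + 5*k + 6) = (k + 1)*(k + 3)*(k + 2)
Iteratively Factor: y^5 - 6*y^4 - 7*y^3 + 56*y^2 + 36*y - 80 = (y - 4)*(y^4 - 2*y^3 - 15*y^2 - 4*y + 20) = (y - 5)*(y - 4)*(y^3 + 3*y^2 - 4) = (y - 5)*(y - 4)*(y - 1)*(y^2 + 4*y + 4) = (y - 5)*(y - 4)*(y - 1)*(y + 2)*(y + 2)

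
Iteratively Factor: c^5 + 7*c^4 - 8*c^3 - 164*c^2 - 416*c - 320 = (c + 4)*(c^4 + 3*c^3 - 20*c^2 - 84*c - 80) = (c + 2)*(c + 4)*(c^3 + c^2 - 22*c - 40) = (c + 2)^2*(c + 4)*(c^2 - c - 20) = (c - 5)*(c + 2)^2*(c + 4)*(c + 4)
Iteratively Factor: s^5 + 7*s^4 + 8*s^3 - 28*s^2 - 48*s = (s + 4)*(s^4 + 3*s^3 - 4*s^2 - 12*s) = (s + 2)*(s + 4)*(s^3 + s^2 - 6*s) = s*(s + 2)*(s + 4)*(s^2 + s - 6) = s*(s - 2)*(s + 2)*(s + 4)*(s + 3)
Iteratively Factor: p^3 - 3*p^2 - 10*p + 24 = (p - 4)*(p^2 + p - 6) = (p - 4)*(p + 3)*(p - 2)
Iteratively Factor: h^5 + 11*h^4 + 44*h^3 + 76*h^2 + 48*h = (h)*(h^4 + 11*h^3 + 44*h^2 + 76*h + 48) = h*(h + 4)*(h^3 + 7*h^2 + 16*h + 12) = h*(h + 2)*(h + 4)*(h^2 + 5*h + 6) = h*(h + 2)*(h + 3)*(h + 4)*(h + 2)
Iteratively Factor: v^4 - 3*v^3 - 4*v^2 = (v)*(v^3 - 3*v^2 - 4*v) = v^2*(v^2 - 3*v - 4) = v^2*(v - 4)*(v + 1)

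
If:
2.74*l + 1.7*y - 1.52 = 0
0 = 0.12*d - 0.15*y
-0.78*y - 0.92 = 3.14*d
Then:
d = -0.24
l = 0.68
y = -0.20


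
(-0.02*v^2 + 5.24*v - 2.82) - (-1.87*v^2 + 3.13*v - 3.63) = 1.85*v^2 + 2.11*v + 0.81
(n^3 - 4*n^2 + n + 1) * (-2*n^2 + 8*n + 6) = -2*n^5 + 16*n^4 - 28*n^3 - 18*n^2 + 14*n + 6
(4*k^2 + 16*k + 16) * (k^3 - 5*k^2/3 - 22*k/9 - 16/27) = 4*k^5 + 28*k^4/3 - 184*k^3/9 - 1840*k^2/27 - 1312*k/27 - 256/27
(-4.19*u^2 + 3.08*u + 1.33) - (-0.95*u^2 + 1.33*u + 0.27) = -3.24*u^2 + 1.75*u + 1.06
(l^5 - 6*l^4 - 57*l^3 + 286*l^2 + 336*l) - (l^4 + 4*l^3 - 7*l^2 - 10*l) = l^5 - 7*l^4 - 61*l^3 + 293*l^2 + 346*l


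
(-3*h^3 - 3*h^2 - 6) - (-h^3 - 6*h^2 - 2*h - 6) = -2*h^3 + 3*h^2 + 2*h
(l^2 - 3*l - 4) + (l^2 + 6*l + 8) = 2*l^2 + 3*l + 4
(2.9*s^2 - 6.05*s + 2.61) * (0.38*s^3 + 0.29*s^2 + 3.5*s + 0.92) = 1.102*s^5 - 1.458*s^4 + 9.3873*s^3 - 17.7501*s^2 + 3.569*s + 2.4012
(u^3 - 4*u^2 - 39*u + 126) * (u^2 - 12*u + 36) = u^5 - 16*u^4 + 45*u^3 + 450*u^2 - 2916*u + 4536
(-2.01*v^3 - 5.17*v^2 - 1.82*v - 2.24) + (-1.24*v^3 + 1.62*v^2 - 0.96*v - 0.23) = -3.25*v^3 - 3.55*v^2 - 2.78*v - 2.47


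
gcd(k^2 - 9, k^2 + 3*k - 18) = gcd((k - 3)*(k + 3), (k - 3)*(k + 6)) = k - 3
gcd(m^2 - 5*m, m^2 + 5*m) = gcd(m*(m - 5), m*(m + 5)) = m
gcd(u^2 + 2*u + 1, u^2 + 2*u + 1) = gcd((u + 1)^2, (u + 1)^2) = u^2 + 2*u + 1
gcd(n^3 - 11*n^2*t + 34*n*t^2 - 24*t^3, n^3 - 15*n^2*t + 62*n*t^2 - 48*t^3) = n^2 - 7*n*t + 6*t^2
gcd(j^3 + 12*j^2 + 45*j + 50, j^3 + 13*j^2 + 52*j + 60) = j^2 + 7*j + 10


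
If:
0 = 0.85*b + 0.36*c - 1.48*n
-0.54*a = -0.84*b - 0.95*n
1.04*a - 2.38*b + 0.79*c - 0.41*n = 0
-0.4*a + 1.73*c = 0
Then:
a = 0.00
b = 0.00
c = 0.00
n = 0.00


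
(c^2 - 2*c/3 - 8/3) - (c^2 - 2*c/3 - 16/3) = 8/3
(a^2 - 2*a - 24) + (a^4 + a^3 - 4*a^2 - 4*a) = a^4 + a^3 - 3*a^2 - 6*a - 24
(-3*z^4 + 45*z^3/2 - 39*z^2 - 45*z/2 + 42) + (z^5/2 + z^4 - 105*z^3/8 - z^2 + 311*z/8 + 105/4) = z^5/2 - 2*z^4 + 75*z^3/8 - 40*z^2 + 131*z/8 + 273/4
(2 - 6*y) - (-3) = 5 - 6*y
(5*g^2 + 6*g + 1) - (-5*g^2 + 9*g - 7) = 10*g^2 - 3*g + 8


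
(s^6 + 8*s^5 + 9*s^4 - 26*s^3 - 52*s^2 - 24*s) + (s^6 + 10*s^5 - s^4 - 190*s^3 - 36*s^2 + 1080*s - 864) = 2*s^6 + 18*s^5 + 8*s^4 - 216*s^3 - 88*s^2 + 1056*s - 864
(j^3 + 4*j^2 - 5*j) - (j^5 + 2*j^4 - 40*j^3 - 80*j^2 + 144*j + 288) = -j^5 - 2*j^4 + 41*j^3 + 84*j^2 - 149*j - 288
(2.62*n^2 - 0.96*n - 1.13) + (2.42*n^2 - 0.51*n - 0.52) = 5.04*n^2 - 1.47*n - 1.65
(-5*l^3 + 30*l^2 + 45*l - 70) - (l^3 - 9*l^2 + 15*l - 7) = -6*l^3 + 39*l^2 + 30*l - 63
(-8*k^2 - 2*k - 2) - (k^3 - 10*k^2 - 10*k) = -k^3 + 2*k^2 + 8*k - 2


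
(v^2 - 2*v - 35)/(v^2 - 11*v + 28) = (v + 5)/(v - 4)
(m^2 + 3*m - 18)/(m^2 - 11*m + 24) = (m + 6)/(m - 8)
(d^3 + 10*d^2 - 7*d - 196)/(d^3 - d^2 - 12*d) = (d^2 + 14*d + 49)/(d*(d + 3))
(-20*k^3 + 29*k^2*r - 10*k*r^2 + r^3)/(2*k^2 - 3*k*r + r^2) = (20*k^2 - 9*k*r + r^2)/(-2*k + r)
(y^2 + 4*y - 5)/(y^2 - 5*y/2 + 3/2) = 2*(y + 5)/(2*y - 3)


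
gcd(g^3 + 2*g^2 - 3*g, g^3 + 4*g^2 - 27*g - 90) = g + 3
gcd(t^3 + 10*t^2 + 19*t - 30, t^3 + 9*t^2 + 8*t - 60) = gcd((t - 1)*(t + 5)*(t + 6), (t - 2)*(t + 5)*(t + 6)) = t^2 + 11*t + 30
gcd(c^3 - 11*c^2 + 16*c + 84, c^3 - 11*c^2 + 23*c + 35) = c - 7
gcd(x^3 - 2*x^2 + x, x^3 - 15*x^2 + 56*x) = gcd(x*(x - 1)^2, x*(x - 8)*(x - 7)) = x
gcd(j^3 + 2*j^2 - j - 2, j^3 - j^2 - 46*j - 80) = j + 2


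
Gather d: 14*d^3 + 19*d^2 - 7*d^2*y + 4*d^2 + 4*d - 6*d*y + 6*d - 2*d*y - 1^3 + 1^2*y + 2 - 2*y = 14*d^3 + d^2*(23 - 7*y) + d*(10 - 8*y) - y + 1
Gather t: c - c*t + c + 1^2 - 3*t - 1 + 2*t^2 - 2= 2*c + 2*t^2 + t*(-c - 3) - 2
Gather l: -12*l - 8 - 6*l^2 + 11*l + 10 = -6*l^2 - l + 2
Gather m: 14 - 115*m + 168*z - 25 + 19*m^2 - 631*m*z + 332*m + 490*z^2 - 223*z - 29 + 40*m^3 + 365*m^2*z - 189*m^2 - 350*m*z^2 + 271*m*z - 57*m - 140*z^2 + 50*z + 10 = 40*m^3 + m^2*(365*z - 170) + m*(-350*z^2 - 360*z + 160) + 350*z^2 - 5*z - 30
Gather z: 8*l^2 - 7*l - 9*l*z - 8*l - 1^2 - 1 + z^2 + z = 8*l^2 - 15*l + z^2 + z*(1 - 9*l) - 2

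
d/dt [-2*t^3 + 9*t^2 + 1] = 6*t*(3 - t)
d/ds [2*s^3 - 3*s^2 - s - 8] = 6*s^2 - 6*s - 1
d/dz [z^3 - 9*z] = 3*z^2 - 9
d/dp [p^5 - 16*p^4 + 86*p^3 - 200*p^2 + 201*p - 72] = 5*p^4 - 64*p^3 + 258*p^2 - 400*p + 201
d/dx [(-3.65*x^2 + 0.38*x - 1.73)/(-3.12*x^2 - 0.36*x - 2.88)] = (2.4996*x^2 + 10.2288*x - 1.7172)/(9.7344*x^4 + 2.2464*x^3 + 18.1008*x^2 + 2.0736*x + 8.2944)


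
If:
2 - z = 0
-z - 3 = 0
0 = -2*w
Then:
No Solution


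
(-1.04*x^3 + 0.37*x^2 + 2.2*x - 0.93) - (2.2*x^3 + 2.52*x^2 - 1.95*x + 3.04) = -3.24*x^3 - 2.15*x^2 + 4.15*x - 3.97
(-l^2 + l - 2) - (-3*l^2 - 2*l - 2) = 2*l^2 + 3*l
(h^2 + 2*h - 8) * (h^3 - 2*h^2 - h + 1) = h^5 - 13*h^3 + 15*h^2 + 10*h - 8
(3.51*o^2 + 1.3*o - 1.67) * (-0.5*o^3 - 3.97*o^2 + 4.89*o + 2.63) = -1.755*o^5 - 14.5847*o^4 + 12.8379*o^3 + 22.2182*o^2 - 4.7473*o - 4.3921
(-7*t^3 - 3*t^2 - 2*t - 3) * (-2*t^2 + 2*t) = 14*t^5 - 8*t^4 - 2*t^3 + 2*t^2 - 6*t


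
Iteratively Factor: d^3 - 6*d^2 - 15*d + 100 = (d - 5)*(d^2 - d - 20) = (d - 5)^2*(d + 4)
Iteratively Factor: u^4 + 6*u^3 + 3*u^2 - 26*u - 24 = (u - 2)*(u^3 + 8*u^2 + 19*u + 12) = (u - 2)*(u + 3)*(u^2 + 5*u + 4) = (u - 2)*(u + 3)*(u + 4)*(u + 1)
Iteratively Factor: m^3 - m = (m)*(m^2 - 1) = m*(m + 1)*(m - 1)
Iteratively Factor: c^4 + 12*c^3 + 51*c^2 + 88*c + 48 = (c + 3)*(c^3 + 9*c^2 + 24*c + 16) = (c + 3)*(c + 4)*(c^2 + 5*c + 4) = (c + 1)*(c + 3)*(c + 4)*(c + 4)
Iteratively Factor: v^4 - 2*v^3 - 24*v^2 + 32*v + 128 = (v + 2)*(v^3 - 4*v^2 - 16*v + 64) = (v - 4)*(v + 2)*(v^2 - 16) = (v - 4)*(v + 2)*(v + 4)*(v - 4)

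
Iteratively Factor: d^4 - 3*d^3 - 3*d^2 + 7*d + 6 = (d + 1)*(d^3 - 4*d^2 + d + 6) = (d - 2)*(d + 1)*(d^2 - 2*d - 3) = (d - 2)*(d + 1)^2*(d - 3)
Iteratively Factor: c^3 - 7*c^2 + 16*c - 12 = (c - 2)*(c^2 - 5*c + 6) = (c - 2)^2*(c - 3)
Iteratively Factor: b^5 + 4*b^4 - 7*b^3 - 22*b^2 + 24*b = (b + 4)*(b^4 - 7*b^2 + 6*b) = (b - 2)*(b + 4)*(b^3 + 2*b^2 - 3*b) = (b - 2)*(b + 3)*(b + 4)*(b^2 - b) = b*(b - 2)*(b + 3)*(b + 4)*(b - 1)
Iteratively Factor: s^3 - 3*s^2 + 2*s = (s)*(s^2 - 3*s + 2) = s*(s - 2)*(s - 1)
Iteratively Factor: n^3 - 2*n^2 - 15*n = (n - 5)*(n^2 + 3*n) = n*(n - 5)*(n + 3)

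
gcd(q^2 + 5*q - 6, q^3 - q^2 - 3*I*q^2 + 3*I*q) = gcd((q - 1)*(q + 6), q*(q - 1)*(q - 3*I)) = q - 1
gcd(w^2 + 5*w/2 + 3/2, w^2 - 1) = w + 1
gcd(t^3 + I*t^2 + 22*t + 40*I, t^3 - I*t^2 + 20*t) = t^2 - I*t + 20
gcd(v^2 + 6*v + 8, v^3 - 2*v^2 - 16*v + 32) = v + 4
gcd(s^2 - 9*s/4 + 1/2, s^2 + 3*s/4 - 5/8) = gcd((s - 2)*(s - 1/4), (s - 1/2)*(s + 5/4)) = 1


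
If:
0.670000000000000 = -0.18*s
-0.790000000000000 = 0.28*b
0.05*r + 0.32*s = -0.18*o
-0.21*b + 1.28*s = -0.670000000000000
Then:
No Solution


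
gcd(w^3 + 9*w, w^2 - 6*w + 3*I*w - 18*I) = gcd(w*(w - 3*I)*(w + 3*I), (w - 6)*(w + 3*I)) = w + 3*I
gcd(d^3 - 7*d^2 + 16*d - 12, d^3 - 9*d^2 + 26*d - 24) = d^2 - 5*d + 6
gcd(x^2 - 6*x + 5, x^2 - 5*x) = x - 5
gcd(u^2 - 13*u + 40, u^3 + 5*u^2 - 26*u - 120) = u - 5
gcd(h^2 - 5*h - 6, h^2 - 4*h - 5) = h + 1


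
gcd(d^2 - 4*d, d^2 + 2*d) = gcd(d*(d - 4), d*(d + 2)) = d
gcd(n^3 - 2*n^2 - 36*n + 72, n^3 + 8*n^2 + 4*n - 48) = n^2 + 4*n - 12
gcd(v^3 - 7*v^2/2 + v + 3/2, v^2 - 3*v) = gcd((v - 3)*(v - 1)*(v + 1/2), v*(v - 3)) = v - 3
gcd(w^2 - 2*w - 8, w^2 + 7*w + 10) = w + 2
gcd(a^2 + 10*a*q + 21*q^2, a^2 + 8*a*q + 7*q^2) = a + 7*q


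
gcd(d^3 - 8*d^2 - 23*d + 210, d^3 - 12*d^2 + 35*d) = d - 7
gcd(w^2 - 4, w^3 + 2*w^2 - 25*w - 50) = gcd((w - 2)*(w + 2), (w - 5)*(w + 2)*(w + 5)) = w + 2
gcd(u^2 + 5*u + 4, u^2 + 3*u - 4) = u + 4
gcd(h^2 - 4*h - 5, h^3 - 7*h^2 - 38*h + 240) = h - 5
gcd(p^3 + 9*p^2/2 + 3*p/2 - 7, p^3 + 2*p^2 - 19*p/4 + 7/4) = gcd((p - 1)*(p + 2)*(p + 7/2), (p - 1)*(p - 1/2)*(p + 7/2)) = p^2 + 5*p/2 - 7/2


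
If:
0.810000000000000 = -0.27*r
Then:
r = -3.00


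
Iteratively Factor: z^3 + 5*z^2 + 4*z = (z)*(z^2 + 5*z + 4) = z*(z + 1)*(z + 4)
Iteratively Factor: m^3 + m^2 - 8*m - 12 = (m - 3)*(m^2 + 4*m + 4) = (m - 3)*(m + 2)*(m + 2)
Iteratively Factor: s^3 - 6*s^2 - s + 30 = (s - 5)*(s^2 - s - 6) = (s - 5)*(s + 2)*(s - 3)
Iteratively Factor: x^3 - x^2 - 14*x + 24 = (x - 2)*(x^2 + x - 12) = (x - 2)*(x + 4)*(x - 3)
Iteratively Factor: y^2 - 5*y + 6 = (y - 3)*(y - 2)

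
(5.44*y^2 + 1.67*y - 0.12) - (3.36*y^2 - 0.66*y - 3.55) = 2.08*y^2 + 2.33*y + 3.43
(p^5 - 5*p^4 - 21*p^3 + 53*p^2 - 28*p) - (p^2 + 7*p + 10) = p^5 - 5*p^4 - 21*p^3 + 52*p^2 - 35*p - 10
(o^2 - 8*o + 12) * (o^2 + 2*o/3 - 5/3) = o^4 - 22*o^3/3 + 5*o^2 + 64*o/3 - 20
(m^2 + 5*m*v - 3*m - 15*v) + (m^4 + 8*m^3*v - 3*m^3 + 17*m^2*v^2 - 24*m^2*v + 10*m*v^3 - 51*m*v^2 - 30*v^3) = m^4 + 8*m^3*v - 3*m^3 + 17*m^2*v^2 - 24*m^2*v + m^2 + 10*m*v^3 - 51*m*v^2 + 5*m*v - 3*m - 30*v^3 - 15*v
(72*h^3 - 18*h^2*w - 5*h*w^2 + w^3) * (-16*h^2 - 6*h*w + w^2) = -1152*h^5 - 144*h^4*w + 260*h^3*w^2 - 4*h^2*w^3 - 11*h*w^4 + w^5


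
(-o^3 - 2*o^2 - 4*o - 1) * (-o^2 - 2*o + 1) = o^5 + 4*o^4 + 7*o^3 + 7*o^2 - 2*o - 1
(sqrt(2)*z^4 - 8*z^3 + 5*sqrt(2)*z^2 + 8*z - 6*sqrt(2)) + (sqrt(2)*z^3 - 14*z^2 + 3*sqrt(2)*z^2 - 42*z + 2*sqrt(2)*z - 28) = sqrt(2)*z^4 - 8*z^3 + sqrt(2)*z^3 - 14*z^2 + 8*sqrt(2)*z^2 - 34*z + 2*sqrt(2)*z - 28 - 6*sqrt(2)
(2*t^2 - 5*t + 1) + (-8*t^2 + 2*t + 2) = -6*t^2 - 3*t + 3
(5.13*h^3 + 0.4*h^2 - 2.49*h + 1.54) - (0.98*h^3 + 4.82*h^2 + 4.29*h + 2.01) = 4.15*h^3 - 4.42*h^2 - 6.78*h - 0.47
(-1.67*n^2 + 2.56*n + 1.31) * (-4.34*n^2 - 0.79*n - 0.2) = 7.2478*n^4 - 9.7911*n^3 - 7.3738*n^2 - 1.5469*n - 0.262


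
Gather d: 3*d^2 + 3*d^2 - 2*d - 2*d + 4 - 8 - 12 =6*d^2 - 4*d - 16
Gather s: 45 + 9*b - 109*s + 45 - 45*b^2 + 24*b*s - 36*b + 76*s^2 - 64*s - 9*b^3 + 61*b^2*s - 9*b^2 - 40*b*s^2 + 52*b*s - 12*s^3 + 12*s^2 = -9*b^3 - 54*b^2 - 27*b - 12*s^3 + s^2*(88 - 40*b) + s*(61*b^2 + 76*b - 173) + 90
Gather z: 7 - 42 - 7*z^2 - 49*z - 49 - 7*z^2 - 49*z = -14*z^2 - 98*z - 84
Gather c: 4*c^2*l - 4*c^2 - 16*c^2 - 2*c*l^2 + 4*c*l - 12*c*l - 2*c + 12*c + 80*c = c^2*(4*l - 20) + c*(-2*l^2 - 8*l + 90)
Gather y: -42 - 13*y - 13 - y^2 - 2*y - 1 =-y^2 - 15*y - 56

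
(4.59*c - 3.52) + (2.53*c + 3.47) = 7.12*c - 0.0499999999999998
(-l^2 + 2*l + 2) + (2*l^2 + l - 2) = l^2 + 3*l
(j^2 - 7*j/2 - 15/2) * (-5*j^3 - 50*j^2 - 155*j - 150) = -5*j^5 - 65*j^4/2 + 115*j^3/2 + 1535*j^2/2 + 3375*j/2 + 1125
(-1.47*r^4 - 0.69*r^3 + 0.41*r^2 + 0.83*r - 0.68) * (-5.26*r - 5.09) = 7.7322*r^5 + 11.1117*r^4 + 1.3555*r^3 - 6.4527*r^2 - 0.647899999999999*r + 3.4612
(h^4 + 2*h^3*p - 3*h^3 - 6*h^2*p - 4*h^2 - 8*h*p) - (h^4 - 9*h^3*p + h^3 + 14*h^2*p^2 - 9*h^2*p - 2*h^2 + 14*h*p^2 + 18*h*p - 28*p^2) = 11*h^3*p - 4*h^3 - 14*h^2*p^2 + 3*h^2*p - 2*h^2 - 14*h*p^2 - 26*h*p + 28*p^2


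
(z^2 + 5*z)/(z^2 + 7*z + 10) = z/(z + 2)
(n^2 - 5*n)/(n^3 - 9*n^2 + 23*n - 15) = n/(n^2 - 4*n + 3)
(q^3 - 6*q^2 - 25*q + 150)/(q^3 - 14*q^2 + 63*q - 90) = (q + 5)/(q - 3)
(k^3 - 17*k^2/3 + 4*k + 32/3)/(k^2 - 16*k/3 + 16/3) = (3*k^2 - 5*k - 8)/(3*k - 4)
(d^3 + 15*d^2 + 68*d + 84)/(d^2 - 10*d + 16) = (d^3 + 15*d^2 + 68*d + 84)/(d^2 - 10*d + 16)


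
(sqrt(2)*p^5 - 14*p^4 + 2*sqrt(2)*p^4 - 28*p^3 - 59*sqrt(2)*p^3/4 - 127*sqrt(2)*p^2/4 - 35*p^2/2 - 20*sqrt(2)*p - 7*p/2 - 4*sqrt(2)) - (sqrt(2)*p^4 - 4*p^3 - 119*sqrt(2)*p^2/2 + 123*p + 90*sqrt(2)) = sqrt(2)*p^5 - 14*p^4 + sqrt(2)*p^4 - 24*p^3 - 59*sqrt(2)*p^3/4 - 35*p^2/2 + 111*sqrt(2)*p^2/4 - 253*p/2 - 20*sqrt(2)*p - 94*sqrt(2)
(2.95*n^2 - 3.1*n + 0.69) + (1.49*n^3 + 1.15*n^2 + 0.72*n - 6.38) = 1.49*n^3 + 4.1*n^2 - 2.38*n - 5.69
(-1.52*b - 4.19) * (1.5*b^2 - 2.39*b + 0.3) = -2.28*b^3 - 2.6522*b^2 + 9.5581*b - 1.257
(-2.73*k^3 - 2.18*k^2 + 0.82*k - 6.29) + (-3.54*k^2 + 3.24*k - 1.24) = -2.73*k^3 - 5.72*k^2 + 4.06*k - 7.53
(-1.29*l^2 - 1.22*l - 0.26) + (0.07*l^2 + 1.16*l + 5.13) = -1.22*l^2 - 0.0600000000000001*l + 4.87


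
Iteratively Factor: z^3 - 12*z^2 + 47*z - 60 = (z - 4)*(z^2 - 8*z + 15) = (z - 5)*(z - 4)*(z - 3)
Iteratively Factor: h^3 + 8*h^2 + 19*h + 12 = (h + 3)*(h^2 + 5*h + 4) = (h + 3)*(h + 4)*(h + 1)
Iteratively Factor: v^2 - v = (v - 1)*(v)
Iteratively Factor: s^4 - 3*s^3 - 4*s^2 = (s - 4)*(s^3 + s^2) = s*(s - 4)*(s^2 + s) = s^2*(s - 4)*(s + 1)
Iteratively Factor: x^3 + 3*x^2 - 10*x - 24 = (x + 4)*(x^2 - x - 6) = (x - 3)*(x + 4)*(x + 2)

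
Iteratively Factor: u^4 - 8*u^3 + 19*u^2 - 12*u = (u)*(u^3 - 8*u^2 + 19*u - 12) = u*(u - 1)*(u^2 - 7*u + 12) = u*(u - 4)*(u - 1)*(u - 3)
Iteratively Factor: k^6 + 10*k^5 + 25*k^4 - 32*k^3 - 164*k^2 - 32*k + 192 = (k + 2)*(k^5 + 8*k^4 + 9*k^3 - 50*k^2 - 64*k + 96) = (k - 2)*(k + 2)*(k^4 + 10*k^3 + 29*k^2 + 8*k - 48) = (k - 2)*(k + 2)*(k + 4)*(k^3 + 6*k^2 + 5*k - 12) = (k - 2)*(k + 2)*(k + 4)^2*(k^2 + 2*k - 3) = (k - 2)*(k - 1)*(k + 2)*(k + 4)^2*(k + 3)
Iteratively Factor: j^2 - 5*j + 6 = (j - 2)*(j - 3)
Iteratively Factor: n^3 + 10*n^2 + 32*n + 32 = (n + 4)*(n^2 + 6*n + 8) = (n + 4)^2*(n + 2)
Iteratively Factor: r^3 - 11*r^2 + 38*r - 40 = (r - 2)*(r^2 - 9*r + 20) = (r - 4)*(r - 2)*(r - 5)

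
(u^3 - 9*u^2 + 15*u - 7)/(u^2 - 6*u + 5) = (u^2 - 8*u + 7)/(u - 5)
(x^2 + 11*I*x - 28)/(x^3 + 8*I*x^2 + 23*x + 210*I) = (x + 4*I)/(x^2 + I*x + 30)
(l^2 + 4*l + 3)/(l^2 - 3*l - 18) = (l + 1)/(l - 6)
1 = 1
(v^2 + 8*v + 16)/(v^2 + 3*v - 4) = (v + 4)/(v - 1)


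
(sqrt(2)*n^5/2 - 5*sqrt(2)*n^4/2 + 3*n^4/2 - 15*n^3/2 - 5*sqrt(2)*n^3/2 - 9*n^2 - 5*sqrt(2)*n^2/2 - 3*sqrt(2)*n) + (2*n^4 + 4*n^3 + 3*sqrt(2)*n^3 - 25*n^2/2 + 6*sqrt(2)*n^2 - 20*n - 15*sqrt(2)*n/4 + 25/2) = sqrt(2)*n^5/2 - 5*sqrt(2)*n^4/2 + 7*n^4/2 - 7*n^3/2 + sqrt(2)*n^3/2 - 43*n^2/2 + 7*sqrt(2)*n^2/2 - 20*n - 27*sqrt(2)*n/4 + 25/2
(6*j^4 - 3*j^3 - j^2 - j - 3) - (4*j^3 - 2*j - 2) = 6*j^4 - 7*j^3 - j^2 + j - 1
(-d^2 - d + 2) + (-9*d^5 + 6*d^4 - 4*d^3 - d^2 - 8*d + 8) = -9*d^5 + 6*d^4 - 4*d^3 - 2*d^2 - 9*d + 10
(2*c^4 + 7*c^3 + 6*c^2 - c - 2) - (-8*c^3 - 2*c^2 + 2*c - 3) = 2*c^4 + 15*c^3 + 8*c^2 - 3*c + 1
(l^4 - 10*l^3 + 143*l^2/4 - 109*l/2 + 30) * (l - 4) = l^5 - 14*l^4 + 303*l^3/4 - 395*l^2/2 + 248*l - 120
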